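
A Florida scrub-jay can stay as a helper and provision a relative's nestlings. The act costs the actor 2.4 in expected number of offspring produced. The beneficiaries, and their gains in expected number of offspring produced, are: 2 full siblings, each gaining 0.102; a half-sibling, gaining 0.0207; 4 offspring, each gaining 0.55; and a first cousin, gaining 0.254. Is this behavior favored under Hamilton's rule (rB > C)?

Hamilton's rule: the trait is favored when the sum of r·B over every recipient exceeds the actor's cost C.
r to a full sibling = 1/2 (full sibs share both parents — two paths of length 2: r = 2·(1/2)^2 = 1/2).
r to a half-sibling = 1/4 (half-sibs share one parent — one path of length 2: r = (1/2)^2 = 1/4).
r to an offspring = 1/2 (one parent–offspring link: r = (1/2)^1 = 1/2).
r to a first cousin = 0.125 (first cousins share one grandparent pair — two paths of length 4: r = 2·(1/2)^4 = 1/8).
Summing one r·B term per recipient: 2·0.5·0.102 + 1·0.25·0.0207 + 4·0.5·0.55 + 1·0.125·0.254 = 1.238925.
1.238925 < 2.4: the indirect benefit is less than the cost.

No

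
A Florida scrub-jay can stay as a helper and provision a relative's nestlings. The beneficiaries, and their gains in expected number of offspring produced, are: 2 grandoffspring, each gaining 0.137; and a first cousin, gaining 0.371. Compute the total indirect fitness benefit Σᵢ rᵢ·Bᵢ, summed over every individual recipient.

r to a grandoffspring = 0.25 (two parent–offspring links: r = (1/2)^2 = 1/4).
r to a first cousin = 1/8 (first cousins share one grandparent pair — two paths of length 4: r = 2·(1/2)^4 = 1/8).
Summing one r·B term per recipient: 2·0.25·0.137 + 1·0.125·0.371 = 0.114875.

0.114875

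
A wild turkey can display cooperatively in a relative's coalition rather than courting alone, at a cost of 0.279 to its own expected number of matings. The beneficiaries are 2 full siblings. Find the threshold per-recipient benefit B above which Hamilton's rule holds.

0.279

r to a full sibling = 0.5 (full sibs share both parents — two paths of length 2: r = 2·(1/2)^2 = 1/2).
Hamilton's rule with n recipients of equal r: n·r·B > C, so B > C/(n·r) = 0.279/(2·0.5) = 0.279.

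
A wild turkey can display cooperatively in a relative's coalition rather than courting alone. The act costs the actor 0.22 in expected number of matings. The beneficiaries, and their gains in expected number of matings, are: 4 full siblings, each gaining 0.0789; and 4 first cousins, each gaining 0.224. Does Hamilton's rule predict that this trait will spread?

Yes

Hamilton's rule: the trait is favored when the sum of r·B over every recipient exceeds the actor's cost C.
r to a full sibling = 1/2 (full sibs share both parents — two paths of length 2: r = 2·(1/2)^2 = 1/2).
r to a first cousin = 0.125 (first cousins share one grandparent pair — two paths of length 4: r = 2·(1/2)^4 = 1/8).
Summing one r·B term per recipient: 4·0.5·0.0789 + 4·0.125·0.224 = 0.2698.
0.2698 > 0.22: the indirect benefit exceeds the cost.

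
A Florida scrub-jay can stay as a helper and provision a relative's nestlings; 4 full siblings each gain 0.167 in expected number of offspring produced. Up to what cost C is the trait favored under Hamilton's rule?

0.334

r to a full sibling = 1/2 (full sibs share both parents — two paths of length 2: r = 2·(1/2)^2 = 1/2).
Hamilton's rule: n·r·B > C, so the trait is favored while C < n·r·B = 4·0.5·0.167 = 0.334.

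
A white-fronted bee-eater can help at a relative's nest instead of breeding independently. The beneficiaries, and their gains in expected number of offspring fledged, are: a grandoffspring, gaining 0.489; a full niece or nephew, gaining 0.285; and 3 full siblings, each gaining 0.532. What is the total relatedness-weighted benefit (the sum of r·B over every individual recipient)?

0.9915

r to a grandoffspring = 1/4 (two parent–offspring links: r = (1/2)^2 = 1/4).
r to a full niece or nephew = 1/4 (full aunt/uncle↔niece/nephew: two paths of length 3 through the shared grandparent pair: r = 2·(1/2)^3 = 1/4).
r to a full sibling = 1/2 (full sibs share both parents — two paths of length 2: r = 2·(1/2)^2 = 1/2).
Summing one r·B term per recipient: 1·0.25·0.489 + 1·0.25·0.285 + 3·0.5·0.532 = 0.9915.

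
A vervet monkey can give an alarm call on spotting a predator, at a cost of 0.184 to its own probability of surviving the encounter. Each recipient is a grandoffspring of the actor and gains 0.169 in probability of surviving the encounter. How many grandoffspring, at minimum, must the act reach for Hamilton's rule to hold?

5

r to a grandoffspring = 0.25 (two parent–offspring links: r = (1/2)^2 = 1/4).
Hamilton's rule: n·r·B > C  ⇒  n > C/(r·B) = 0.184/(0.25·0.169) = 4.355.
The smallest integer exceeding 4.355 is 5.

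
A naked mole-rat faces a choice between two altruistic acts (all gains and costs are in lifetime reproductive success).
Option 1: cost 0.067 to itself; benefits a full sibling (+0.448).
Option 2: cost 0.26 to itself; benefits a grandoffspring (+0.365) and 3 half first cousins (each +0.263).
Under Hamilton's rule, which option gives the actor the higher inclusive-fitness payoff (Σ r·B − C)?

Option 1

Option 1: r to a full sibling = 0.5.
Option 1: Σ r·B − C = (1·0.5·0.448) − 0.067 = 0.157.
Option 2: r to a grandoffspring = 0.25.
Option 2: r to a half first cousin = 0.0625.
Option 2: Σ r·B − C = (1·0.25·0.365 + 3·0.0625·0.263) − 0.26 = -0.1194375.
Option 1 has the higher net inclusive-fitness payoff.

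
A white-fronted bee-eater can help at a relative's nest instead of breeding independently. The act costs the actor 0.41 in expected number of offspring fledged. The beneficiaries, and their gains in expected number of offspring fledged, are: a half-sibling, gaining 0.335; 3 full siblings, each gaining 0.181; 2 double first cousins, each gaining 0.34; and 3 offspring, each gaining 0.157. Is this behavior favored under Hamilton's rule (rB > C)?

Hamilton's rule: the trait is favored when the sum of r·B over every recipient exceeds the actor's cost C.
r to a half-sibling = 1/4 (half-sibs share one parent — one path of length 2: r = (1/2)^2 = 1/4).
r to a full sibling = 0.5 (full sibs share both parents — two paths of length 2: r = 2·(1/2)^2 = 1/2).
r to a double first cousin = 1/4 (double first cousins share both grandparent pairs — four paths of length 4: r = 4·(1/2)^4 = 1/4).
r to an offspring = 0.5 (one parent–offspring link: r = (1/2)^1 = 1/2).
Summing one r·B term per recipient: 1·0.25·0.335 + 3·0.5·0.181 + 2·0.25·0.34 + 3·0.5·0.157 = 0.76075.
0.76075 > 0.41: the indirect benefit exceeds the cost.

Yes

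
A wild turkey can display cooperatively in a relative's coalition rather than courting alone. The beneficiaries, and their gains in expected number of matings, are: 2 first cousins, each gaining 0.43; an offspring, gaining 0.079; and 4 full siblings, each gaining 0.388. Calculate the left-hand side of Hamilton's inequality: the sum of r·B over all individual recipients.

0.923

r to a first cousin = 0.125 (first cousins share one grandparent pair — two paths of length 4: r = 2·(1/2)^4 = 1/8).
r to an offspring = 0.5 (one parent–offspring link: r = (1/2)^1 = 1/2).
r to a full sibling = 1/2 (full sibs share both parents — two paths of length 2: r = 2·(1/2)^2 = 1/2).
Summing one r·B term per recipient: 2·0.125·0.43 + 1·0.5·0.079 + 4·0.5·0.388 = 0.923.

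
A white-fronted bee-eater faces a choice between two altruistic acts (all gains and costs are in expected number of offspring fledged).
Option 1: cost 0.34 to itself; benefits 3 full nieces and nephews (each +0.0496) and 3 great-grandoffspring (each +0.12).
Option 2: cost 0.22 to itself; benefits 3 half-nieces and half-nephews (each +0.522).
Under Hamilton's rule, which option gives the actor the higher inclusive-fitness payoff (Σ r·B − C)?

Option 2

Option 1: r to a full niece or nephew = 0.25.
Option 1: r to a great-grandoffspring = 0.125.
Option 1: Σ r·B − C = (3·0.25·0.0496 + 3·0.125·0.12) − 0.34 = -0.2578.
Option 2: r to a half-niece or half-nephew = 0.125.
Option 2: Σ r·B − C = (3·0.125·0.522) − 0.22 = -0.02425.
Option 2 has the higher net inclusive-fitness payoff.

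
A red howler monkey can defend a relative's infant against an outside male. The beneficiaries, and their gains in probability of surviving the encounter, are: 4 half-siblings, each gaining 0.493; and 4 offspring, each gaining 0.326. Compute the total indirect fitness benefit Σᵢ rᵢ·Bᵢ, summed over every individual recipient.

1.145

r to a half-sibling = 0.25 (half-sibs share one parent — one path of length 2: r = (1/2)^2 = 1/4).
r to an offspring = 1/2 (one parent–offspring link: r = (1/2)^1 = 1/2).
Summing one r·B term per recipient: 4·0.25·0.493 + 4·0.5·0.326 = 1.145.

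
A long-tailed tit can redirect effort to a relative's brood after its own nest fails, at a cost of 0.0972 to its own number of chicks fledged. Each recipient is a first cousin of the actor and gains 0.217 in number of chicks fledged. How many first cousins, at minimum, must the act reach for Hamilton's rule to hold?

4

r to a first cousin = 1/8 (first cousins share one grandparent pair — two paths of length 4: r = 2·(1/2)^4 = 1/8).
Hamilton's rule: n·r·B > C  ⇒  n > C/(r·B) = 0.0972/(0.125·0.217) = 3.583.
The smallest integer exceeding 3.583 is 4.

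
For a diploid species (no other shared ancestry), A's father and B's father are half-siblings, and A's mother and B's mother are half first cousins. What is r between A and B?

0.078125

Independent pedigree routes through distinct common ancestors add.
A and B are related in two ways: half first cousins through their fathers (r = 1/16) and half second cousins through their mothers (r = 1/64).
r = 1/16 + 1/64 = 5/64 = 0.078125.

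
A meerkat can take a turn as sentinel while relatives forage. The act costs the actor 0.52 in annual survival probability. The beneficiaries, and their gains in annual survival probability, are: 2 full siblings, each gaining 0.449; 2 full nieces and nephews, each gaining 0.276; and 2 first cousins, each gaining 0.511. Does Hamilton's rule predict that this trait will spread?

Yes

Hamilton's rule: the trait is favored when the sum of r·B over every recipient exceeds the actor's cost C.
r to a full sibling = 1/2 (full sibs share both parents — two paths of length 2: r = 2·(1/2)^2 = 1/2).
r to a full niece or nephew = 1/4 (full aunt/uncle↔niece/nephew: two paths of length 3 through the shared grandparent pair: r = 2·(1/2)^3 = 1/4).
r to a first cousin = 0.125 (first cousins share one grandparent pair — two paths of length 4: r = 2·(1/2)^4 = 1/8).
Summing one r·B term per recipient: 2·0.5·0.449 + 2·0.25·0.276 + 2·0.125·0.511 = 0.71475.
0.71475 > 0.52: the indirect benefit exceeds the cost.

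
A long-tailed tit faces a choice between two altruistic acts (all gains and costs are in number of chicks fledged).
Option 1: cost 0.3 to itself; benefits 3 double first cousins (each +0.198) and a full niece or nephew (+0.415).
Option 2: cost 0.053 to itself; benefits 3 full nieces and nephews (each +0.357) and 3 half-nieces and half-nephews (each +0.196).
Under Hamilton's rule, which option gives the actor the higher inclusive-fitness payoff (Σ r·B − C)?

Option 1: r to a double first cousin = 0.25.
Option 1: r to a full niece or nephew = 0.25.
Option 1: Σ r·B − C = (3·0.25·0.198 + 1·0.25·0.415) − 0.3 = -0.04775.
Option 2: r to a full niece or nephew = 0.25.
Option 2: r to a half-niece or half-nephew = 0.125.
Option 2: Σ r·B − C = (3·0.25·0.357 + 3·0.125·0.196) − 0.053 = 0.28825.
Option 2 has the higher net inclusive-fitness payoff.

Option 2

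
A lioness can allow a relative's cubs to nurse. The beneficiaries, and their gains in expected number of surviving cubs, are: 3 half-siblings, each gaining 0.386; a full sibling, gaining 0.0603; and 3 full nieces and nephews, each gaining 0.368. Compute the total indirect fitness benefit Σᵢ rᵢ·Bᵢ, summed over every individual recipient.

0.59565

r to a half-sibling = 1/4 (half-sibs share one parent — one path of length 2: r = (1/2)^2 = 1/4).
r to a full sibling = 1/2 (full sibs share both parents — two paths of length 2: r = 2·(1/2)^2 = 1/2).
r to a full niece or nephew = 1/4 (full aunt/uncle↔niece/nephew: two paths of length 3 through the shared grandparent pair: r = 2·(1/2)^3 = 1/4).
Summing one r·B term per recipient: 3·0.25·0.386 + 1·0.5·0.0603 + 3·0.25·0.368 = 0.59565.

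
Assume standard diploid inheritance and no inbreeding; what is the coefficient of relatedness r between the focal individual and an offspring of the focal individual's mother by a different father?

0.25

Each parent–offspring link contributes a factor of 1/2, and independent paths through distinct common ancestors add.
Half-sibs share one parent — one path of length 2: r = (1/2)^2 = 1/4.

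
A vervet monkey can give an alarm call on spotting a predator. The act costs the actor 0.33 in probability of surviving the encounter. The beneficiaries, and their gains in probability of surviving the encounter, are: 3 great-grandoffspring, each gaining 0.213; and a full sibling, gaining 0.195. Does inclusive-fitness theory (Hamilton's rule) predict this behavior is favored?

No

Hamilton's rule: the trait is favored when the sum of r·B over every recipient exceeds the actor's cost C.
r to a great-grandoffspring = 1/8 (three parent–offspring links: r = (1/2)^3 = 1/8).
r to a full sibling = 1/2 (full sibs share both parents — two paths of length 2: r = 2·(1/2)^2 = 1/2).
Summing one r·B term per recipient: 3·0.125·0.213 + 1·0.5·0.195 = 0.177375.
0.177375 < 0.33: the indirect benefit is less than the cost.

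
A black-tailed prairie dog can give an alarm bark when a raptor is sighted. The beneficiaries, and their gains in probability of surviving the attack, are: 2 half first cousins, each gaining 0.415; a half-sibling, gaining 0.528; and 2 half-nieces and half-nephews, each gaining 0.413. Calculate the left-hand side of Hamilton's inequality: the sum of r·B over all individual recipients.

r to a half first cousin = 1/16 (half first cousins share one grandparent — one path of length 4: r = (1/2)^4 = 1/16).
r to a half-sibling = 1/4 (half-sibs share one parent — one path of length 2: r = (1/2)^2 = 1/4).
r to a half-niece or half-nephew = 1/8 (half-aunt/uncle↔niece/nephew: one path of length 3: r = (1/2)^3 = 1/8).
Summing one r·B term per recipient: 2·0.0625·0.415 + 1·0.25·0.528 + 2·0.125·0.413 = 0.287125.

0.287125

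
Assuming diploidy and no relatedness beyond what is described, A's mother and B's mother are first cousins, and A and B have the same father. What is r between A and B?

With two independent routes of shared ancestry, r is the sum of the two contributions.
A and B are related in two ways: second cousins through their mothers (r = 1/32) and half-sibs through their shared father (r = 1/4).
r = 1/32 + 1/4 = 0.28125.

0.28125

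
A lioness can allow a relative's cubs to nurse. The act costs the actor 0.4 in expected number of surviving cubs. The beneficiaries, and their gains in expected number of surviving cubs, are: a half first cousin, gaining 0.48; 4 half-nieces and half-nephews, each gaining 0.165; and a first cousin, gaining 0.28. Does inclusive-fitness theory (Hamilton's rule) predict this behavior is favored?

No

Hamilton's rule: the trait is favored when the sum of r·B over every recipient exceeds the actor's cost C.
r to a half first cousin = 0.0625 (half first cousins share one grandparent — one path of length 4: r = (1/2)^4 = 1/16).
r to a half-niece or half-nephew = 0.125 (half-aunt/uncle↔niece/nephew: one path of length 3: r = (1/2)^3 = 1/8).
r to a first cousin = 0.125 (first cousins share one grandparent pair — two paths of length 4: r = 2·(1/2)^4 = 1/8).
Summing one r·B term per recipient: 1·0.0625·0.48 + 4·0.125·0.165 + 1·0.125·0.28 = 0.1475.
0.1475 < 0.4: the indirect benefit is less than the cost.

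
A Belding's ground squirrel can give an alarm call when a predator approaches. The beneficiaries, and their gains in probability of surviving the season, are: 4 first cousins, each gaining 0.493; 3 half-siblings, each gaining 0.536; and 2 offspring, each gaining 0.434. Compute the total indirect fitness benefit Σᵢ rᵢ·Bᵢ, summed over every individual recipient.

r to a first cousin = 1/8 (first cousins share one grandparent pair — two paths of length 4: r = 2·(1/2)^4 = 1/8).
r to a half-sibling = 0.25 (half-sibs share one parent — one path of length 2: r = (1/2)^2 = 1/4).
r to an offspring = 0.5 (one parent–offspring link: r = (1/2)^1 = 1/2).
Summing one r·B term per recipient: 4·0.125·0.493 + 3·0.25·0.536 + 2·0.5·0.434 = 1.0825.

1.0825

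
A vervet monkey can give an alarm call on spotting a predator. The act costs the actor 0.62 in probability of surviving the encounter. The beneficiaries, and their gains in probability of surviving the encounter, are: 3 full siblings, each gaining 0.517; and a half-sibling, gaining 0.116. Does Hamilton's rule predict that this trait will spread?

Yes

Hamilton's rule: the trait is favored when the sum of r·B over every recipient exceeds the actor's cost C.
r to a full sibling = 0.5 (full sibs share both parents — two paths of length 2: r = 2·(1/2)^2 = 1/2).
r to a half-sibling = 0.25 (half-sibs share one parent — one path of length 2: r = (1/2)^2 = 1/4).
Summing one r·B term per recipient: 3·0.5·0.517 + 1·0.25·0.116 = 0.8045.
0.8045 > 0.62: the indirect benefit exceeds the cost.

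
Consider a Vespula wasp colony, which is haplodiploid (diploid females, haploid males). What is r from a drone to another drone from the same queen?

Haploid brothers each carry a random half of the queen's diploid genome, so on average they share half: r = 1/2.

0.5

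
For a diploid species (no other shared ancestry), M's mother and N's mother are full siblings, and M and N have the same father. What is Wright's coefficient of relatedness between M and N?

Relatedness sums over independent paths through distinct common ancestors.
M and N are related in two ways: first cousins through their mothers (r = 1/8) and half-sibs through their shared father (r = 1/4).
r = 1/8 + 1/4 = 0.375.

0.375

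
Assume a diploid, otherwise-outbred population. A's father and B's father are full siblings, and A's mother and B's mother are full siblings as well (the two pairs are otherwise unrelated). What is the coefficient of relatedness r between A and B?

0.25

With two independent routes of shared ancestry, r is the sum of the two contributions.
A and B are related in two ways: first cousins through their fathers (r = 1/8) and first cousins through their mothers (r = 1/8) — i.e. double first cousins.
r = 1/8 + 1/8 = 0.25.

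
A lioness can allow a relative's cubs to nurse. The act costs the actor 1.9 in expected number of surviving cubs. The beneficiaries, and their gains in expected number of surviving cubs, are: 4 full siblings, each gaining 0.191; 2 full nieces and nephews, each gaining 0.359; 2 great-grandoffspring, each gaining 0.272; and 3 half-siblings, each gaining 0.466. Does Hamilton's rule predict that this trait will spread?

No

Hamilton's rule: the trait is favored when the sum of r·B over every recipient exceeds the actor's cost C.
r to a full sibling = 0.5 (full sibs share both parents — two paths of length 2: r = 2·(1/2)^2 = 1/2).
r to a full niece or nephew = 0.25 (full aunt/uncle↔niece/nephew: two paths of length 3 through the shared grandparent pair: r = 2·(1/2)^3 = 1/4).
r to a great-grandoffspring = 1/8 (three parent–offspring links: r = (1/2)^3 = 1/8).
r to a half-sibling = 1/4 (half-sibs share one parent — one path of length 2: r = (1/2)^2 = 1/4).
Summing one r·B term per recipient: 4·0.5·0.191 + 2·0.25·0.359 + 2·0.125·0.272 + 3·0.25·0.466 = 0.979.
0.979 < 1.9: the indirect benefit is less than the cost.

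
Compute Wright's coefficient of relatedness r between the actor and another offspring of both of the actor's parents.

Each parent–offspring link contributes a factor of 1/2, and independent paths through distinct common ancestors add.
Full sibs share both parents — two paths of length 2: r = 2·(1/2)^2 = 1/2.

0.5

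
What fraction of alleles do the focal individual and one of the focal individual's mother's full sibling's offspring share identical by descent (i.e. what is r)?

0.125

Each parent–offspring link contributes a factor of 1/2, and independent paths through distinct common ancestors add.
First cousins share one grandparent pair — two paths of length 4: r = 2·(1/2)^4 = 1/8.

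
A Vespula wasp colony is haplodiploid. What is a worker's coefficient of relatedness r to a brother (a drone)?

Her haploid brother carries none of their father's genes and a random half of their mother's genome; that half matches the maternal half of her own genome with probability 1/2: r = 1/2 · 1/2 = 1/4.

0.25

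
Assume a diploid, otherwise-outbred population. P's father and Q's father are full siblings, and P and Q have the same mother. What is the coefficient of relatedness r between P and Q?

0.375

With two independent routes of shared ancestry, r is the sum of the two contributions.
P and Q are related in two ways: first cousins through their fathers (r = 1/8) and half-sibs through their shared mother (r = 1/4).
r = 1/8 + 1/4 = 0.375.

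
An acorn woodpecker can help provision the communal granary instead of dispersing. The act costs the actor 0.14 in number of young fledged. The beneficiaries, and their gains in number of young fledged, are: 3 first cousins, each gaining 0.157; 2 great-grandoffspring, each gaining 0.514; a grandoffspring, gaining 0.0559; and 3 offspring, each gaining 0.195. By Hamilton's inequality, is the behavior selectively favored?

Yes

Hamilton's rule: the trait is favored when the sum of r·B over every recipient exceeds the actor's cost C.
r to a first cousin = 1/8 (first cousins share one grandparent pair — two paths of length 4: r = 2·(1/2)^4 = 1/8).
r to a great-grandoffspring = 1/8 (three parent–offspring links: r = (1/2)^3 = 1/8).
r to a grandoffspring = 1/4 (two parent–offspring links: r = (1/2)^2 = 1/4).
r to an offspring = 0.5 (one parent–offspring link: r = (1/2)^1 = 1/2).
Summing one r·B term per recipient: 3·0.125·0.157 + 2·0.125·0.514 + 1·0.25·0.0559 + 3·0.5·0.195 = 0.49385.
0.49385 > 0.14: the indirect benefit exceeds the cost.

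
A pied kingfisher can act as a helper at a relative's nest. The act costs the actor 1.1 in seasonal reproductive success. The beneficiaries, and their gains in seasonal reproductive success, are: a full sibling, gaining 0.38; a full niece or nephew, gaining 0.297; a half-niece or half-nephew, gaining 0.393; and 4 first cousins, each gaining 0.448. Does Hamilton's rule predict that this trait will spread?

Hamilton's rule: the trait is favored when the sum of r·B over every recipient exceeds the actor's cost C.
r to a full sibling = 0.5 (full sibs share both parents — two paths of length 2: r = 2·(1/2)^2 = 1/2).
r to a full niece or nephew = 1/4 (full aunt/uncle↔niece/nephew: two paths of length 3 through the shared grandparent pair: r = 2·(1/2)^3 = 1/4).
r to a half-niece or half-nephew = 0.125 (half-aunt/uncle↔niece/nephew: one path of length 3: r = (1/2)^3 = 1/8).
r to a first cousin = 0.125 (first cousins share one grandparent pair — two paths of length 4: r = 2·(1/2)^4 = 1/8).
Summing one r·B term per recipient: 1·0.5·0.38 + 1·0.25·0.297 + 1·0.125·0.393 + 4·0.125·0.448 = 0.537375.
0.537375 < 1.1: the indirect benefit is less than the cost.

No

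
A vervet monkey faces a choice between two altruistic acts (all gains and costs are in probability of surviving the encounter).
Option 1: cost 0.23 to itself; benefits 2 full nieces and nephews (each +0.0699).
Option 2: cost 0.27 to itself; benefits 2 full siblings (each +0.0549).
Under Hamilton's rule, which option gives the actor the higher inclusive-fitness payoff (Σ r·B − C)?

Option 1

Option 1: r to a full niece or nephew = 0.25.
Option 1: Σ r·B − C = (2·0.25·0.0699) − 0.23 = -0.19505.
Option 2: r to a full sibling = 0.5.
Option 2: Σ r·B − C = (2·0.5·0.0549) − 0.27 = -0.2151.
Option 1 has the higher net inclusive-fitness payoff.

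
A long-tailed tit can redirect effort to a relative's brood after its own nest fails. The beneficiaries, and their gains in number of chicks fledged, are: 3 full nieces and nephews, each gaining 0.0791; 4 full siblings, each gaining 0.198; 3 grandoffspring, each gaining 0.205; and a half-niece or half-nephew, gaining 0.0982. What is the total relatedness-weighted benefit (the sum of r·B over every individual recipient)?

0.62135

r to a full niece or nephew = 1/4 (full aunt/uncle↔niece/nephew: two paths of length 3 through the shared grandparent pair: r = 2·(1/2)^3 = 1/4).
r to a full sibling = 0.5 (full sibs share both parents — two paths of length 2: r = 2·(1/2)^2 = 1/2).
r to a grandoffspring = 1/4 (two parent–offspring links: r = (1/2)^2 = 1/4).
r to a half-niece or half-nephew = 0.125 (half-aunt/uncle↔niece/nephew: one path of length 3: r = (1/2)^3 = 1/8).
Summing one r·B term per recipient: 3·0.25·0.0791 + 4·0.5·0.198 + 3·0.25·0.205 + 1·0.125·0.0982 = 0.62135.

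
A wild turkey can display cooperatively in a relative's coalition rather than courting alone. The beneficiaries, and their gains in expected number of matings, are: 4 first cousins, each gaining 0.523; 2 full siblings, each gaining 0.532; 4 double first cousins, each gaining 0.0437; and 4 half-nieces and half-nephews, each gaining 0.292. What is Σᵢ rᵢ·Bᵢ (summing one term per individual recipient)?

r to a first cousin = 1/8 (first cousins share one grandparent pair — two paths of length 4: r = 2·(1/2)^4 = 1/8).
r to a full sibling = 1/2 (full sibs share both parents — two paths of length 2: r = 2·(1/2)^2 = 1/2).
r to a double first cousin = 0.25 (double first cousins share both grandparent pairs — four paths of length 4: r = 4·(1/2)^4 = 1/4).
r to a half-niece or half-nephew = 1/8 (half-aunt/uncle↔niece/nephew: one path of length 3: r = (1/2)^3 = 1/8).
Summing one r·B term per recipient: 4·0.125·0.523 + 2·0.5·0.532 + 4·0.25·0.0437 + 4·0.125·0.292 = 0.9832.

0.9832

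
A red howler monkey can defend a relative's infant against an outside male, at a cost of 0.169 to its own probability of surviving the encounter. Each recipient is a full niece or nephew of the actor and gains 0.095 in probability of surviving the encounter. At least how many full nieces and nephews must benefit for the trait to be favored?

8

r to a full niece or nephew = 1/4 (full aunt/uncle↔niece/nephew: two paths of length 3 through the shared grandparent pair: r = 2·(1/2)^3 = 1/4).
Hamilton's rule: n·r·B > C  ⇒  n > C/(r·B) = 0.169/(0.25·0.095) = 7.116.
The smallest integer exceeding 7.116 is 8.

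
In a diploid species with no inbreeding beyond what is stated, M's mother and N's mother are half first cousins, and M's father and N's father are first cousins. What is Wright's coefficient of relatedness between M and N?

0.046875

Relatedness sums over independent paths through distinct common ancestors.
M and N are related in two ways: half second cousins through their mothers (r = 1/64) and second cousins through their fathers (r = 1/32).
r = 1/64 + 1/32 = 0.046875.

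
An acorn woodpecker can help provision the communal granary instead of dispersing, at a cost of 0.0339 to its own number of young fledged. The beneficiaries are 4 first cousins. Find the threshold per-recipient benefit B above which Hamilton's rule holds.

r to a first cousin = 0.125 (first cousins share one grandparent pair — two paths of length 4: r = 2·(1/2)^4 = 1/8).
Hamilton's rule with n recipients of equal r: n·r·B > C, so B > C/(n·r) = 0.0339/(4·0.125) = 0.0678.

0.0678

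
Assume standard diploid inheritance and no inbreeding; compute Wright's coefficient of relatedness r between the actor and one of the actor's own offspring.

0.5

Each parent–offspring link contributes a factor of 1/2, and independent paths through distinct common ancestors add.
One parent–offspring link: r = (1/2)^1 = 1/2.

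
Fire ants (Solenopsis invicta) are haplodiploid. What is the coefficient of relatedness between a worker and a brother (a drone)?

0.25

Her haploid brother carries none of their father's genes and a random half of their mother's genome; that half matches the maternal half of her own genome with probability 1/2: r = 1/2 · 1/2 = 1/4.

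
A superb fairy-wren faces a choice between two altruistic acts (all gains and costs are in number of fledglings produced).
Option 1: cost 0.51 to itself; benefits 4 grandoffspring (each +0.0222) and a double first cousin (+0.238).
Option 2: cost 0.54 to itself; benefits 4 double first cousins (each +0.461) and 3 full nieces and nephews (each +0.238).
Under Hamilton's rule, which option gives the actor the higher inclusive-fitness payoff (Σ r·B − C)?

Option 2

Option 1: r to a grandoffspring = 0.25.
Option 1: r to a double first cousin = 0.25.
Option 1: Σ r·B − C = (4·0.25·0.0222 + 1·0.25·0.238) − 0.51 = -0.4283.
Option 2: r to a double first cousin = 0.25.
Option 2: r to a full niece or nephew = 0.25.
Option 2: Σ r·B − C = (4·0.25·0.461 + 3·0.25·0.238) − 0.54 = 0.0995.
Option 2 has the higher net inclusive-fitness payoff.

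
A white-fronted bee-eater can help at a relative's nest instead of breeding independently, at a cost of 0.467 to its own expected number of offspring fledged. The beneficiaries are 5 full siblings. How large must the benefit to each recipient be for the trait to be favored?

r to a full sibling = 0.5 (full sibs share both parents — two paths of length 2: r = 2·(1/2)^2 = 1/2).
Hamilton's rule with n recipients of equal r: n·r·B > C, so B > C/(n·r) = 0.467/(5·0.5) = 0.1868.

0.1868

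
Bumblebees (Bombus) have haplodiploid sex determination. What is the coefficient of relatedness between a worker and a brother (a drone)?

0.25

Her haploid brother carries none of their father's genes and a random half of their mother's genome; that half matches the maternal half of her own genome with probability 1/2: r = 1/2 · 1/2 = 1/4.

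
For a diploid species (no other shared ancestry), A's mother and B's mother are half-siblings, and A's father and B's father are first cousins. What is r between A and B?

Independent pedigree routes through distinct common ancestors add.
A and B are related in two ways: half first cousins through their mothers (r = 1/16) and second cousins through their fathers (r = 1/32).
r = 1/16 + 1/32 = 3/32 = 0.09375.

0.09375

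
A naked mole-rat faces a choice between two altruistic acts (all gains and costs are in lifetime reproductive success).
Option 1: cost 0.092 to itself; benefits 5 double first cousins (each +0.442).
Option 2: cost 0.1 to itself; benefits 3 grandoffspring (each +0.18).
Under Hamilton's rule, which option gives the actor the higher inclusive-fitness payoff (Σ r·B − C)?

Option 1: r to a double first cousin = 0.25.
Option 1: Σ r·B − C = (5·0.25·0.442) − 0.092 = 0.4605.
Option 2: r to a grandoffspring = 0.25.
Option 2: Σ r·B − C = (3·0.25·0.18) − 0.1 = 0.035.
Option 1 has the higher net inclusive-fitness payoff.

Option 1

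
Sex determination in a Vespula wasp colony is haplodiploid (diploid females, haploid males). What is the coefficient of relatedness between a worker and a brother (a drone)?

0.25

Her haploid brother carries none of their father's genes and a random half of their mother's genome; that half matches the maternal half of her own genome with probability 1/2: r = 1/2 · 1/2 = 1/4.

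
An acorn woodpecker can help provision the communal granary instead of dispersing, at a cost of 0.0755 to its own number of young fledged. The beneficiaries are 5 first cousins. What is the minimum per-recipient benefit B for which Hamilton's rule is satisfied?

0.1208

r to a first cousin = 0.125 (first cousins share one grandparent pair — two paths of length 4: r = 2·(1/2)^4 = 1/8).
Hamilton's rule with n recipients of equal r: n·r·B > C, so B > C/(n·r) = 0.0755/(5·0.125) = 0.1208.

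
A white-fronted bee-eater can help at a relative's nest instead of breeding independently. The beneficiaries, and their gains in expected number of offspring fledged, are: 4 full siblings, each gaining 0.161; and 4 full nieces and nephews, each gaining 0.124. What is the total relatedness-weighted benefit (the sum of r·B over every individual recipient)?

0.446

r to a full sibling = 1/2 (full sibs share both parents — two paths of length 2: r = 2·(1/2)^2 = 1/2).
r to a full niece or nephew = 0.25 (full aunt/uncle↔niece/nephew: two paths of length 3 through the shared grandparent pair: r = 2·(1/2)^3 = 1/4).
Summing one r·B term per recipient: 4·0.5·0.161 + 4·0.25·0.124 = 0.446.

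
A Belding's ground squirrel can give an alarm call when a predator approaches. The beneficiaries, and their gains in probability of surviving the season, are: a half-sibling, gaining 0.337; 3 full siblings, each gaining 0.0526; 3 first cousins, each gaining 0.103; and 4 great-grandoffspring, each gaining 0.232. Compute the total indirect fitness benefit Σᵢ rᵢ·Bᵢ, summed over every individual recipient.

0.317775

r to a half-sibling = 1/4 (half-sibs share one parent — one path of length 2: r = (1/2)^2 = 1/4).
r to a full sibling = 0.5 (full sibs share both parents — two paths of length 2: r = 2·(1/2)^2 = 1/2).
r to a first cousin = 0.125 (first cousins share one grandparent pair — two paths of length 4: r = 2·(1/2)^4 = 1/8).
r to a great-grandoffspring = 1/8 (three parent–offspring links: r = (1/2)^3 = 1/8).
Summing one r·B term per recipient: 1·0.25·0.337 + 3·0.5·0.0526 + 3·0.125·0.103 + 4·0.125·0.232 = 0.317775.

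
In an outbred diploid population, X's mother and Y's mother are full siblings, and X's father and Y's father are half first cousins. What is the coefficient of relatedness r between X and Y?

0.140625

Wright's path rule: contributions from independent ancestry routes add.
X and Y are related in two ways: first cousins through their mothers (r = 1/8) and half second cousins through their fathers (r = 1/64).
r = 1/8 + 1/64 = 0.140625.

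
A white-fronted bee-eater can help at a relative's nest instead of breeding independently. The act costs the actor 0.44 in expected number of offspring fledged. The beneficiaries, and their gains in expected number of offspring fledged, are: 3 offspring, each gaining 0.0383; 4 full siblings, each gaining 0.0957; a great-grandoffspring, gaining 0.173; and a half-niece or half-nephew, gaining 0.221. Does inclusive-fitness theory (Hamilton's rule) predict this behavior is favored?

Hamilton's rule: the trait is favored when the sum of r·B over every recipient exceeds the actor's cost C.
r to an offspring = 0.5 (one parent–offspring link: r = (1/2)^1 = 1/2).
r to a full sibling = 1/2 (full sibs share both parents — two paths of length 2: r = 2·(1/2)^2 = 1/2).
r to a great-grandoffspring = 1/8 (three parent–offspring links: r = (1/2)^3 = 1/8).
r to a half-niece or half-nephew = 0.125 (half-aunt/uncle↔niece/nephew: one path of length 3: r = (1/2)^3 = 1/8).
Summing one r·B term per recipient: 3·0.5·0.0383 + 4·0.5·0.0957 + 1·0.125·0.173 + 1·0.125·0.221 = 0.2981.
0.2981 < 0.44: the indirect benefit is less than the cost.

No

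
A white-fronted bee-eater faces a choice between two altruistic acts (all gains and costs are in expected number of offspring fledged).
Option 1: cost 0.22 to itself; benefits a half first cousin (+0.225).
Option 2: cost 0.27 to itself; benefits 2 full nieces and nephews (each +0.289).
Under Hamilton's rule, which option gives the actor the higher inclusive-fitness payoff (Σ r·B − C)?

Option 1: r to a half first cousin = 0.0625.
Option 1: Σ r·B − C = (1·0.0625·0.225) − 0.22 = -0.2059375.
Option 2: r to a full niece or nephew = 0.25.
Option 2: Σ r·B − C = (2·0.25·0.289) − 0.27 = -0.1255.
Option 2 has the higher net inclusive-fitness payoff.

Option 2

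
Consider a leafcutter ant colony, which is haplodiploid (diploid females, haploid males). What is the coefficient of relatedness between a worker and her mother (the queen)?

One meiotic link between diploid queen and diploid daughter: r = 1/2.

0.5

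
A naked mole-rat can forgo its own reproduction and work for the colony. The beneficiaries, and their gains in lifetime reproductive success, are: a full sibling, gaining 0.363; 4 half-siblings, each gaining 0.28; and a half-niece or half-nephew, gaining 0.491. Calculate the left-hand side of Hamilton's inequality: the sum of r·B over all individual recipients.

r to a full sibling = 0.5 (full sibs share both parents — two paths of length 2: r = 2·(1/2)^2 = 1/2).
r to a half-sibling = 0.25 (half-sibs share one parent — one path of length 2: r = (1/2)^2 = 1/4).
r to a half-niece or half-nephew = 0.125 (half-aunt/uncle↔niece/nephew: one path of length 3: r = (1/2)^3 = 1/8).
Summing one r·B term per recipient: 1·0.5·0.363 + 4·0.25·0.28 + 1·0.125·0.491 = 0.522875.

0.522875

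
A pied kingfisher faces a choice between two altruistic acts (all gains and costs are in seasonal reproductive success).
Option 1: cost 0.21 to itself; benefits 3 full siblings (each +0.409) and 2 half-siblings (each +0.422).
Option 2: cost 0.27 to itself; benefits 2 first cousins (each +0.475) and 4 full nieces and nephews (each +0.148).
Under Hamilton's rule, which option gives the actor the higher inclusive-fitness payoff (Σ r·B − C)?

Option 1

Option 1: r to a full sibling = 0.5.
Option 1: r to a half-sibling = 0.25.
Option 1: Σ r·B − C = (3·0.5·0.409 + 2·0.25·0.422) − 0.21 = 0.6145.
Option 2: r to a first cousin = 0.125.
Option 2: r to a full niece or nephew = 0.25.
Option 2: Σ r·B − C = (2·0.125·0.475 + 4·0.25·0.148) − 0.27 = -0.00325.
Option 1 has the higher net inclusive-fitness payoff.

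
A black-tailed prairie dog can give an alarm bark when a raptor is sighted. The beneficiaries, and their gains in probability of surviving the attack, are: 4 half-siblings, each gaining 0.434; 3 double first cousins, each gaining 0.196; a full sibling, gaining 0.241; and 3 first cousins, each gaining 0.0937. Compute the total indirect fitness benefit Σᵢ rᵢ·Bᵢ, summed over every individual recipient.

r to a half-sibling = 0.25 (half-sibs share one parent — one path of length 2: r = (1/2)^2 = 1/4).
r to a double first cousin = 1/4 (double first cousins share both grandparent pairs — four paths of length 4: r = 4·(1/2)^4 = 1/4).
r to a full sibling = 0.5 (full sibs share both parents — two paths of length 2: r = 2·(1/2)^2 = 1/2).
r to a first cousin = 0.125 (first cousins share one grandparent pair — two paths of length 4: r = 2·(1/2)^4 = 1/8).
Summing one r·B term per recipient: 4·0.25·0.434 + 3·0.25·0.196 + 1·0.5·0.241 + 3·0.125·0.0937 = 0.7366375.

0.7366375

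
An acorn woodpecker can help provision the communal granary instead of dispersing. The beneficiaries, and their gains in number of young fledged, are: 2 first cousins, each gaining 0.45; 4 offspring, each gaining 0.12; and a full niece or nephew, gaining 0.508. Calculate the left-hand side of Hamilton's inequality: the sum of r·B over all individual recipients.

0.4795

r to a first cousin = 0.125 (first cousins share one grandparent pair — two paths of length 4: r = 2·(1/2)^4 = 1/8).
r to an offspring = 1/2 (one parent–offspring link: r = (1/2)^1 = 1/2).
r to a full niece or nephew = 1/4 (full aunt/uncle↔niece/nephew: two paths of length 3 through the shared grandparent pair: r = 2·(1/2)^3 = 1/4).
Summing one r·B term per recipient: 2·0.125·0.45 + 4·0.5·0.12 + 1·0.25·0.508 = 0.4795.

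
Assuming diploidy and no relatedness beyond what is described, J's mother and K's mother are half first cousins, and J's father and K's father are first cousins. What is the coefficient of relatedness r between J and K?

Wright's path rule: contributions from independent ancestry routes add.
J and K are related in two ways: half second cousins through their mothers (r = 1/64) and second cousins through their fathers (r = 1/32).
r = 1/64 + 1/32 = 0.046875.

0.046875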